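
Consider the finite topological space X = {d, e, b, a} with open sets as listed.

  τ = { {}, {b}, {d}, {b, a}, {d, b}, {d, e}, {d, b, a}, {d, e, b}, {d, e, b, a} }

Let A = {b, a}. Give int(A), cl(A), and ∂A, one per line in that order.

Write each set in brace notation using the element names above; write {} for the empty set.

int(A) = {b, a}
cl(A)  = {b, a}
∂A     = {}

U open, U⊆A: {}, {b}, {b, a}. int(A) = ⋃ = {b, a}
X∖A={d, e}, int(X∖A)={d, e}, hence cl(A)={b, a}
∂A: remove int from cl → {}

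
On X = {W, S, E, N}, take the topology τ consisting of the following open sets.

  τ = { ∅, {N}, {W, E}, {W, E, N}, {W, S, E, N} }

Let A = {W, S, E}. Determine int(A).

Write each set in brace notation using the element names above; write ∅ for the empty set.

opens ⊆ A: ∅, {W, E}; union → int = {W, E}

{W, E}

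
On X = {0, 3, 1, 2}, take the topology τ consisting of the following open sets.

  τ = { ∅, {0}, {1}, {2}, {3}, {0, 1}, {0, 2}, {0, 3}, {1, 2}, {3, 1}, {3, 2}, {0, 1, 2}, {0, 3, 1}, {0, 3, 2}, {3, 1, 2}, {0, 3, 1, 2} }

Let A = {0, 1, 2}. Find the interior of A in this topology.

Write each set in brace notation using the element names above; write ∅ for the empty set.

{0, 1, 2}

U open, U⊆A: ∅, {0}, {1}, {2}, {0, 1}, {1, 2}, {0, 2}, {0, 1, 2}. int(A) = ⋃ = {0, 1, 2}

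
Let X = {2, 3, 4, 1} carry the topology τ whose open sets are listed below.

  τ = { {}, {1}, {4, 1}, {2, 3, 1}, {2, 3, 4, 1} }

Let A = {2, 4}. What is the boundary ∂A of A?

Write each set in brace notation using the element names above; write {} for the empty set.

{2, 3, 4}

U open, U⊆A: {}. int(A) = ⋃ = {}
X∖A={3, 1}, int(X∖A)={1}, hence cl(A)={2, 3, 4}
∂A: remove int from cl → {2, 3, 4}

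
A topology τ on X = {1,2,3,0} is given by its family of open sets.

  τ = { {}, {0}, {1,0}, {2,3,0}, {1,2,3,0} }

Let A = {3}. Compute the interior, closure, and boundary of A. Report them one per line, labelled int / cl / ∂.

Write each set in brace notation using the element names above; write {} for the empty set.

open subsets of A: {}; so int(A) = {}
closure: X∖int(X∖A) = X∖{1,0} = {2,3}
∂A = {2,3} minus {} = {2,3}

int(A) = {}
cl(A)  = {2,3}
∂A     = {2,3}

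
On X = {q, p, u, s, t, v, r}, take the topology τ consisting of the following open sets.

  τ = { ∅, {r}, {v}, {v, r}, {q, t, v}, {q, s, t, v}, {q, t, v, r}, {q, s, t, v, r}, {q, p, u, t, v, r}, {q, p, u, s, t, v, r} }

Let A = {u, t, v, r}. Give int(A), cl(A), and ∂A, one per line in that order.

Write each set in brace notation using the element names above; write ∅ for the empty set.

int(A) = {v, r}
cl(A)  = {q, p, u, s, t, v, r}
∂A     = {q, p, u, s, t}

open subsets of A: ∅, {r}, {v}, {v, r}; so int(A) = {v, r}
closure: X∖int(X∖A) = X∖∅ = {q, p, u, s, t, v, r}
∂A = {q, p, u, s, t, v, r} minus {v, r} = {q, p, u, s, t}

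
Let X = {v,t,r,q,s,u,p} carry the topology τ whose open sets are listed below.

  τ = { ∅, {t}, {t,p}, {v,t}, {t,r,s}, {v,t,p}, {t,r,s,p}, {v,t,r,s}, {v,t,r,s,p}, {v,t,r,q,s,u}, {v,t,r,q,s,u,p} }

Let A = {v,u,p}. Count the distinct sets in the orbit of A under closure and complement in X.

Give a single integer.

6

X∖A={t,r,q,s}, int(X∖A)={t,r,s}, hence cl(A)={v,q,u,p}
Orbit (k=closure, c=complement):
  1. A     = {v,u,p}
  2. kA    = {v,q,u,p}
  3. cA    = {t,r,q,s}
  4. ckA   = {t,r,s}
  5. kcA   = {v,t,r,q,s,u,p}
  6. ckcA  = ∅
(closed under both — stop)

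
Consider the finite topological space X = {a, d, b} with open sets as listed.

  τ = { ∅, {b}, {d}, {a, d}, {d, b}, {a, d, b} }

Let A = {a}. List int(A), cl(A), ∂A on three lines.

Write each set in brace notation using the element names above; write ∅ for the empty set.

interior: largest open inside A is ∅ (from ∅)
cl via duality: int({d, b}) = {d, b}, so X∖{d, b} = {a}
cl∖int = {a}

int(A) = ∅
cl(A)  = {a}
∂A     = {a}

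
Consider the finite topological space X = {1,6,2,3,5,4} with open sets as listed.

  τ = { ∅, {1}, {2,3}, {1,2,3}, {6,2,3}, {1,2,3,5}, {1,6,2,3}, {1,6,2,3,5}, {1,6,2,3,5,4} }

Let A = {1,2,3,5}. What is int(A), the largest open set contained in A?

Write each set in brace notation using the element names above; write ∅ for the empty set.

{1,2,3,5}

open subsets of A: ∅, {1}, {2,3}, {1,2,3}, {1,2,3,5}; so int(A) = {1,2,3,5}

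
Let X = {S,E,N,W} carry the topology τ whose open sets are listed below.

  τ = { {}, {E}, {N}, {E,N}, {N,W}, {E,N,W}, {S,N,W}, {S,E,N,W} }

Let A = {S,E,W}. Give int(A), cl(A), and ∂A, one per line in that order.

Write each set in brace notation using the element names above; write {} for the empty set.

U open, U⊆A: {}, {E}. int(A) = ⋃ = {E}
X∖A={N}, int(X∖A)={N}, hence cl(A)={S,E,W}
∂A: remove int from cl → {S,W}

int(A) = {E}
cl(A)  = {S,E,W}
∂A     = {S,W}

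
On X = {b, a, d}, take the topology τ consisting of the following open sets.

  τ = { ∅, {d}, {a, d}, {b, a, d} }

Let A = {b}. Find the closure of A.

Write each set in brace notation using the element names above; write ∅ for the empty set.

{b}

cl via duality: int({a, d}) = {a, d}, so X∖{a, d} = {b}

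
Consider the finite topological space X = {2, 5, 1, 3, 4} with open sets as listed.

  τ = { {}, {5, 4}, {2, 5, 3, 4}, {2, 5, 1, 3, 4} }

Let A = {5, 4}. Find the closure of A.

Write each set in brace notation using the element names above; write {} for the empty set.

{2, 5, 1, 3, 4}

X∖A={2, 1, 3}, int(X∖A)={}, hence cl(A)={2, 5, 1, 3, 4}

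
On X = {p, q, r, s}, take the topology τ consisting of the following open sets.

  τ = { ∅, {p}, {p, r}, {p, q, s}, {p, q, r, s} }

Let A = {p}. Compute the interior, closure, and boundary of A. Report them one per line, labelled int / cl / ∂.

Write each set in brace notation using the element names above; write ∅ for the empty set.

int(A) = {p}
cl(A)  = {p, q, r, s}
∂A     = {q, r, s}

opens ⊆ A: ∅, {p}; union → int = {p}
complement {q, r, s}; its interior ∅; cl(A) = X∖∅ = {p, q, r, s}
boundary = {p, q, r, s} ∖ {p} = {q, r, s}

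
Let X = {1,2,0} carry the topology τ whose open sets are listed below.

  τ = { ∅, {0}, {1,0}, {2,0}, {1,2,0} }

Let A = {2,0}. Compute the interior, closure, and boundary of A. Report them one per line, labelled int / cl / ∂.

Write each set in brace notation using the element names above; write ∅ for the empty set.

int(A) = {2,0}
cl(A)  = {1,2,0}
∂A     = {1}

U open, U⊆A: ∅, {0}, {2,0}. int(A) = ⋃ = {2,0}
X∖A={1}, int(X∖A)=∅, hence cl(A)={1,2,0}
∂A: remove int from cl → {1}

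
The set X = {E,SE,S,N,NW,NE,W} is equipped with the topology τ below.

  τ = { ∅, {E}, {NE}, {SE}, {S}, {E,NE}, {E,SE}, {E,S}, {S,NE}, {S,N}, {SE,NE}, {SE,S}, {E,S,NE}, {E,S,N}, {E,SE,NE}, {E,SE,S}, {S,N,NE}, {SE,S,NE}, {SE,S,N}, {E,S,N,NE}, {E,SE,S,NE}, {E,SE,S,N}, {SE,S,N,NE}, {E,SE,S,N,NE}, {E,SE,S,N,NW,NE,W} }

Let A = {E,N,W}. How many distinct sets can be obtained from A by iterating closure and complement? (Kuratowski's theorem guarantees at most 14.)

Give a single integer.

8

complement {SE,S,NW,NE}; its interior {SE,S,NE}; cl(A) = X∖{SE,S,NE} = {E,N,NW,W}
With k = closure, c = complement:
  1. A     = {E,N,W}
  2. kA    = {E,N,NW,W}
  3. cA    = {SE,S,NW,NE}
  4. ckA   = {SE,S,NE}
  5. kcA   = {SE,S,N,NW,NE,W}
  6. ckcA  = {E}
  7. kckcA = {E,NW,W}
  8. ckckcA = {SE,S,N,NE}
k, c of each give nothing new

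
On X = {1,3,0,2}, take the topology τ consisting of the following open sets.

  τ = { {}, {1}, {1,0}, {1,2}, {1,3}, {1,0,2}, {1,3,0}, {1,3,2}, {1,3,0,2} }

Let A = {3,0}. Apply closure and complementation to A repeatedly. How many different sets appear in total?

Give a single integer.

complement {1,2}; its interior {1,2}; cl(A) = X∖{1,2} = {3,0}
With k = closure, c = complement:
  1. A     = {3,0}
  2. cA    = {1,2}
  3. kcA   = {1,3,0,2}
  4. ckcA  = {}
k, c of each give nothing new

4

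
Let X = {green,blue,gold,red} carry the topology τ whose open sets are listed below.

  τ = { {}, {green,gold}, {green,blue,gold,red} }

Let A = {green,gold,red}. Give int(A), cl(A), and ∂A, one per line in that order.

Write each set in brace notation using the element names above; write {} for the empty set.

interior: largest open inside A is {green,gold} (from {}, {green,gold})
cl via duality: int({blue}) = {}, so X∖{} = {green,blue,gold,red}
cl∖int = {blue,red}

int(A) = {green,gold}
cl(A)  = {green,blue,gold,red}
∂A     = {blue,red}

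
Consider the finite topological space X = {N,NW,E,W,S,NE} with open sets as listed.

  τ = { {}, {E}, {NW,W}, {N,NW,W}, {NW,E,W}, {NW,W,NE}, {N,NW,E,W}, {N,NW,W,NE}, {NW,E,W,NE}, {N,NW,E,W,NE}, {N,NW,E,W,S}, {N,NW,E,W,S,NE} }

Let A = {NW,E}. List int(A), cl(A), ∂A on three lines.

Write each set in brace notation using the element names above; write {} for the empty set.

U open, U⊆A: {}, {E}. int(A) = ⋃ = {E}
X∖A={N,W,S,NE}, int(X∖A)={}, hence cl(A)={N,NW,E,W,S,NE}
∂A: remove int from cl → {N,NW,W,S,NE}

int(A) = {E}
cl(A)  = {N,NW,E,W,S,NE}
∂A     = {N,NW,W,S,NE}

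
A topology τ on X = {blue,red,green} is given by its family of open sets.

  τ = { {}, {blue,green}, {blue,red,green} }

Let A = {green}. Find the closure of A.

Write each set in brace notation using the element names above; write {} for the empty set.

{blue,red,green}

complement {blue,red}; its interior {}; cl(A) = X∖{} = {blue,red,green}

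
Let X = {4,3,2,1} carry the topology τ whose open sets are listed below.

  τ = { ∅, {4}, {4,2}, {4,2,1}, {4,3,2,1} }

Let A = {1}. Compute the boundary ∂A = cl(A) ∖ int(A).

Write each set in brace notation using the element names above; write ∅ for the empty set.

open subsets of A: ∅; so int(A) = ∅
closure: X∖int(X∖A) = X∖{4,2} = {3,1}
∂A = {3,1} minus ∅ = {3,1}

{3,1}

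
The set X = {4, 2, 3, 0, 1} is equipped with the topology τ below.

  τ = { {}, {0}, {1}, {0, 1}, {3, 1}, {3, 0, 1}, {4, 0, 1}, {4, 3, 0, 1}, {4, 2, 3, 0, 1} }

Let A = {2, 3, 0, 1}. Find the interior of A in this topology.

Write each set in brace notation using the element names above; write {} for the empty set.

{3, 0, 1}

opens ⊆ A: {}, {0}, {1}, {3, 1}, {0, 1}, {3, 0, 1}; union → int = {3, 0, 1}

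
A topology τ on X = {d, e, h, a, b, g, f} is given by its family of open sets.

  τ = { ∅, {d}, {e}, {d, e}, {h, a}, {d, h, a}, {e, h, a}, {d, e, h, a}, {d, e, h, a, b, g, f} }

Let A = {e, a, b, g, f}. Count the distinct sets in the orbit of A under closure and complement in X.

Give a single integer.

complement {d, h}; its interior {d}; cl(A) = X∖{d} = {e, h, a, b, g, f}
With k = closure, c = complement:
  1. A     = {e, a, b, g, f}
  2. kA    = {e, h, a, b, g, f}
  3. cA    = {d, h}
  4. ckA   = {d}
  5. kcA   = {d, h, a, b, g, f}
  6. kckA  = {d, b, g, f}
  7. ckcA  = {e}
  8. ckckA = {e, h, a}
  9. kckcA = {e, b, g, f}
  10. ckckcA = {d, h, a}
k, c of each give nothing new

10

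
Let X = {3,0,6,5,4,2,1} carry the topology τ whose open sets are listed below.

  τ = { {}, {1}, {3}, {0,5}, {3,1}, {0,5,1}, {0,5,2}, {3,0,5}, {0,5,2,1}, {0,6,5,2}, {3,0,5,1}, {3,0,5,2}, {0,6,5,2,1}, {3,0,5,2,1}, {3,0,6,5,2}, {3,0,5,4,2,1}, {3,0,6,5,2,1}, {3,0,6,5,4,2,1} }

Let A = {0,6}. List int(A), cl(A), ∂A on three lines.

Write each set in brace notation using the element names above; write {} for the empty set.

int(A) = {}
cl(A)  = {0,6,5,4,2}
∂A     = {0,6,5,4,2}

opens ⊆ A: {}; union → int = {}
complement {3,5,4,2,1}; its interior {3,1}; cl(A) = X∖{3,1} = {0,6,5,4,2}
boundary = {0,6,5,4,2} ∖ {} = {0,6,5,4,2}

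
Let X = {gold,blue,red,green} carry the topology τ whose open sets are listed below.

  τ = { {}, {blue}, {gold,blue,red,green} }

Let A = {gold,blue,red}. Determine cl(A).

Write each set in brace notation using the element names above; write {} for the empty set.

complement {green}; its interior {}; cl(A) = X∖{} = {gold,blue,red,green}

{gold,blue,red,green}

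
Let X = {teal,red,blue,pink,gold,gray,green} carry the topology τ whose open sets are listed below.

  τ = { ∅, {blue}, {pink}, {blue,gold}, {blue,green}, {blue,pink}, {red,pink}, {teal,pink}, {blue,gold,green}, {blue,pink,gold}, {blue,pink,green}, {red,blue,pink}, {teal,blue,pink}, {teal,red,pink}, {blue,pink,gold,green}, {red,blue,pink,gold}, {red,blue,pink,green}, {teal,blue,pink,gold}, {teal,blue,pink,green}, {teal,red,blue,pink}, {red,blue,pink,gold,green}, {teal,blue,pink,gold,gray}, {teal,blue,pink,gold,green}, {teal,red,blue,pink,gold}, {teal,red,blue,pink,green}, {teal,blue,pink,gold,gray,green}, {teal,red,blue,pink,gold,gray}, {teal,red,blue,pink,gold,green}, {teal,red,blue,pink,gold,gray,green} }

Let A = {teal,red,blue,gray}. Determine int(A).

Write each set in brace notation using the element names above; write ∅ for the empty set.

U open, U⊆A: ∅, {blue}. int(A) = ⋃ = {blue}

{blue}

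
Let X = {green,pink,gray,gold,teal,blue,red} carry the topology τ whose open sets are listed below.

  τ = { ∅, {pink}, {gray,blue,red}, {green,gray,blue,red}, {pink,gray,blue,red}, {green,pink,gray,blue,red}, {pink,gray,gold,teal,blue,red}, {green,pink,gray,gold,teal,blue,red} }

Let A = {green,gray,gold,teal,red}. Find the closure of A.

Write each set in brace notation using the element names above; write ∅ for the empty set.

{green,gray,gold,teal,blue,red}

X∖A={pink,blue}, int(X∖A)={pink}, hence cl(A)={green,gray,gold,teal,blue,red}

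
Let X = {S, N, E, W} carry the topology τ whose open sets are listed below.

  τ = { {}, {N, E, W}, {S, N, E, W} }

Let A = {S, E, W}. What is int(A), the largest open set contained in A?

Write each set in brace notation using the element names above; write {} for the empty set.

{}

interior: largest open inside A is {} (from {})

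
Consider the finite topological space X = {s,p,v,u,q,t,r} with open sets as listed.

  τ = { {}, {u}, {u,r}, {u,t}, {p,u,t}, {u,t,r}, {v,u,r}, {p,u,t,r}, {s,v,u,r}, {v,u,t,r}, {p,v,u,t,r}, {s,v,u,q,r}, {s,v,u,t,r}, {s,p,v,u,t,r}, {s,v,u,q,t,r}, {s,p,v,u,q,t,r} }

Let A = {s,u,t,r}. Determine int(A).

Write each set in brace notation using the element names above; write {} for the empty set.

interior: largest open inside A is {u,t,r} (from {}, {u}, {u,r}, {u,t}, {u,t,r})

{u,t,r}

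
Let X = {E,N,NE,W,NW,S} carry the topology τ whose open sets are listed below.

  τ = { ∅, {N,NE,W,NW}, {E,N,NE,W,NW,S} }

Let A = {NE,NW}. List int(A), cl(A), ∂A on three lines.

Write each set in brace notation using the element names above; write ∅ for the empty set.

int(A) = ∅
cl(A)  = {E,N,NE,W,NW,S}
∂A     = {E,N,NE,W,NW,S}

opens ⊆ A: ∅; union → int = ∅
complement {E,N,W,S}; its interior ∅; cl(A) = X∖∅ = {E,N,NE,W,NW,S}
boundary = {E,N,NE,W,NW,S} ∖ ∅ = {E,N,NE,W,NW,S}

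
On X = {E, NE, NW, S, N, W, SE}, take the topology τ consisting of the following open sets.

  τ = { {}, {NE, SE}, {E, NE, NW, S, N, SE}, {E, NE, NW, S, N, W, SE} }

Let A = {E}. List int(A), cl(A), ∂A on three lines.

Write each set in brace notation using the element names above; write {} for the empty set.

open subsets of A: {}; so int(A) = {}
closure: X∖int(X∖A) = X∖{NE, SE} = {E, NW, S, N, W}
∂A = {E, NW, S, N, W} minus {} = {E, NW, S, N, W}

int(A) = {}
cl(A)  = {E, NW, S, N, W}
∂A     = {E, NW, S, N, W}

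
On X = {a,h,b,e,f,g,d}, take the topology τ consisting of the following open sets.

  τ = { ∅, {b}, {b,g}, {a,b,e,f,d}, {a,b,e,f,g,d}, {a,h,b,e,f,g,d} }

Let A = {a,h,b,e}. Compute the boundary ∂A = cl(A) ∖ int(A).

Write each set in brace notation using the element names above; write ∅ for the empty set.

{a,h,e,f,g,d}

open subsets of A: ∅, {b}; so int(A) = {b}
closure: X∖int(X∖A) = X∖∅ = {a,h,b,e,f,g,d}
∂A = {a,h,b,e,f,g,d} minus {b} = {a,h,e,f,g,d}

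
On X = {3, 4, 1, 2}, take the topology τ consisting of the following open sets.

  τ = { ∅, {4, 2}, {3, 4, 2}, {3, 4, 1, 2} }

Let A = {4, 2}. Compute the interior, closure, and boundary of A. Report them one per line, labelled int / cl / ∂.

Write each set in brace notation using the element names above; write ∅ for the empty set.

U open, U⊆A: ∅, {4, 2}. int(A) = ⋃ = {4, 2}
X∖A={3, 1}, int(X∖A)=∅, hence cl(A)={3, 4, 1, 2}
∂A: remove int from cl → {3, 1}

int(A) = {4, 2}
cl(A)  = {3, 4, 1, 2}
∂A     = {3, 1}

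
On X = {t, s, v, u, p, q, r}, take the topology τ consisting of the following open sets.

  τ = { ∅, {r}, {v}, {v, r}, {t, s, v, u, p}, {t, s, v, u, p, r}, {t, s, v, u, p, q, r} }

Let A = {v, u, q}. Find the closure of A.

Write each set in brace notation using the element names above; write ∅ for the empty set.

complement {t, s, p, r}; its interior {r}; cl(A) = X∖{r} = {t, s, v, u, p, q}

{t, s, v, u, p, q}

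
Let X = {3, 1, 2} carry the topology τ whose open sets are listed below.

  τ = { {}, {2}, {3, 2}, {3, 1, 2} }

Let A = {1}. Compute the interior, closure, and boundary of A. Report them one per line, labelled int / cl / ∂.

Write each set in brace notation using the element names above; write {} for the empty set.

opens ⊆ A: {}; union → int = {}
complement {3, 2}; its interior {3, 2}; cl(A) = X∖{3, 2} = {1}
boundary = {1} ∖ {} = {1}

int(A) = {}
cl(A)  = {1}
∂A     = {1}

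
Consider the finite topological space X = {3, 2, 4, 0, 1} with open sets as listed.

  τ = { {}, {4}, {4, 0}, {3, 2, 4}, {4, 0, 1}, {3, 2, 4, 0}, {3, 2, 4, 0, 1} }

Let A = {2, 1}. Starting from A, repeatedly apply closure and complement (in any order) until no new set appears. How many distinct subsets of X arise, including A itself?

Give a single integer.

cl via duality: int({3, 4, 0}) = {4, 0}, so X∖{4, 0} = {3, 2, 1}
Write k for closure, c for complement:
  1. A     = {2, 1}
  2. kA    = {3, 2, 1}
  3. cA    = {3, 4, 0}
  4. ckA   = {4, 0}
  5. kcA   = {3, 2, 4, 0, 1}
  6. ckcA  = {}
applying k or c yields no new set

6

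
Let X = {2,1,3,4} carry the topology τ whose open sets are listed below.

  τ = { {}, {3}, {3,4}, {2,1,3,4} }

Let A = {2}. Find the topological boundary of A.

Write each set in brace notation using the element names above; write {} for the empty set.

{2,1}

open subsets of A: {}; so int(A) = {}
closure: X∖int(X∖A) = X∖{3,4} = {2,1}
∂A = {2,1} minus {} = {2,1}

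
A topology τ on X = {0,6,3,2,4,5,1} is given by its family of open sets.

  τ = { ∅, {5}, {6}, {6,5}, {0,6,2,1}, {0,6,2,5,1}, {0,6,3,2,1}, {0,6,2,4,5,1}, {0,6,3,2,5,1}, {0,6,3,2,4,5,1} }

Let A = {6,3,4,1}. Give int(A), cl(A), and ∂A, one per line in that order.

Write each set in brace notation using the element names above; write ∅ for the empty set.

int(A) = {6}
cl(A)  = {0,6,3,2,4,1}
∂A     = {0,3,2,4,1}

open subsets of A: ∅, {6}; so int(A) = {6}
closure: X∖int(X∖A) = X∖{5} = {0,6,3,2,4,1}
∂A = {0,6,3,2,4,1} minus {6} = {0,3,2,4,1}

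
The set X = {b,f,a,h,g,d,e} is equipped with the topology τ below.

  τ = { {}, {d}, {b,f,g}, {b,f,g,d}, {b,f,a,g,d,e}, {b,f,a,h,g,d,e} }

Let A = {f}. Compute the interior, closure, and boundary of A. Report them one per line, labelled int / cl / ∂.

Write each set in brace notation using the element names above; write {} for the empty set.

opens ⊆ A: {}; union → int = {}
complement {b,a,h,g,d,e}; its interior {d}; cl(A) = X∖{d} = {b,f,a,h,g,e}
boundary = {b,f,a,h,g,e} ∖ {} = {b,f,a,h,g,e}

int(A) = {}
cl(A)  = {b,f,a,h,g,e}
∂A     = {b,f,a,h,g,e}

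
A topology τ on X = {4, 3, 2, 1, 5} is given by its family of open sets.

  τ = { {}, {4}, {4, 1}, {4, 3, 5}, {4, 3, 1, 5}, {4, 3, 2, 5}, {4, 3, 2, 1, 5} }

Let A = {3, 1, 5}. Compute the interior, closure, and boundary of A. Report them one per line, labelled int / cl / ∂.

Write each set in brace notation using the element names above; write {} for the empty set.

int(A) = {}
cl(A)  = {3, 2, 1, 5}
∂A     = {3, 2, 1, 5}

opens ⊆ A: {}; union → int = {}
complement {4, 2}; its interior {4}; cl(A) = X∖{4} = {3, 2, 1, 5}
boundary = {3, 2, 1, 5} ∖ {} = {3, 2, 1, 5}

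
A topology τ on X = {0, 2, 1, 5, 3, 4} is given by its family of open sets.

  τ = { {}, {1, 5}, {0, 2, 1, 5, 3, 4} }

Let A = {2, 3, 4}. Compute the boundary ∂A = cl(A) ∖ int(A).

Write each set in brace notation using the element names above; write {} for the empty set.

{0, 2, 3, 4}

interior: largest open inside A is {} (from {})
cl via duality: int({0, 1, 5}) = {1, 5}, so X∖{1, 5} = {0, 2, 3, 4}
cl∖int = {0, 2, 3, 4}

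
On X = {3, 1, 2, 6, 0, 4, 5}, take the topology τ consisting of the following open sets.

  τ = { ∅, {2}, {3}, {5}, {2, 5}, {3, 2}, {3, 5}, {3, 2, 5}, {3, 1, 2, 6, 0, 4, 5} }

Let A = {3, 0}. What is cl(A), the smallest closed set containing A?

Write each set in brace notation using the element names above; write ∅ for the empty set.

{3, 1, 6, 0, 4}

X∖A={1, 2, 6, 4, 5}, int(X∖A)={2, 5}, hence cl(A)={3, 1, 6, 0, 4}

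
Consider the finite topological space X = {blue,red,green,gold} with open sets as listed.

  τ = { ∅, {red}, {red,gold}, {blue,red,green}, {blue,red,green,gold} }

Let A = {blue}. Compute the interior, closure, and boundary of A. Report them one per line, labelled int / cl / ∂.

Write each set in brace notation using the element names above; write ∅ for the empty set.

int(A) = ∅
cl(A)  = {blue,green}
∂A     = {blue,green}

open subsets of A: ∅; so int(A) = ∅
closure: X∖int(X∖A) = X∖{red,gold} = {blue,green}
∂A = {blue,green} minus ∅ = {blue,green}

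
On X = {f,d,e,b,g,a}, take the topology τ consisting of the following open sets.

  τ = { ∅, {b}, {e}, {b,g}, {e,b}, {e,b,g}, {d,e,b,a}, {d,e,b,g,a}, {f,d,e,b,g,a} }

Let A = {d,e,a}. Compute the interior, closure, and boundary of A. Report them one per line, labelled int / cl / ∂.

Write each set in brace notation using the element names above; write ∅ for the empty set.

int(A) = {e}
cl(A)  = {f,d,e,a}
∂A     = {f,d,a}

interior: largest open inside A is {e} (from ∅, {e})
cl via duality: int({f,b,g}) = {b,g}, so X∖{b,g} = {f,d,e,a}
cl∖int = {f,d,a}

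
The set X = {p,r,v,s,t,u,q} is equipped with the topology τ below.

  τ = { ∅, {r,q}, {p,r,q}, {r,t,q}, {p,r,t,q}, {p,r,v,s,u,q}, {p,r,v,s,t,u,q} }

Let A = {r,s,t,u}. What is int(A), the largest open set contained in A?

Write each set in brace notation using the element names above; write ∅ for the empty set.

interior: largest open inside A is ∅ (from ∅)

∅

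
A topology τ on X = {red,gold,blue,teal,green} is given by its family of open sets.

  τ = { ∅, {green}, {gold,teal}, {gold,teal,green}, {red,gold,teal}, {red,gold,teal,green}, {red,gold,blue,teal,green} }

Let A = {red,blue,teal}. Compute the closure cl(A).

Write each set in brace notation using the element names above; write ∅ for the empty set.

X∖A={gold,green}, int(X∖A)={green}, hence cl(A)={red,gold,blue,teal}

{red,gold,blue,teal}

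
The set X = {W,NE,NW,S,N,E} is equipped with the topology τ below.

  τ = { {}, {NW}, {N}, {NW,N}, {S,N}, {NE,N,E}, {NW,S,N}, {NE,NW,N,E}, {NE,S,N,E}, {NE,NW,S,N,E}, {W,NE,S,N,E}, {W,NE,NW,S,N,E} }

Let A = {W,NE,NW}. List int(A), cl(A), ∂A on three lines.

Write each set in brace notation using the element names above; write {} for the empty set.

interior: largest open inside A is {NW} (from {}, {NW})
cl via duality: int({S,N,E}) = {S,N}, so X∖{S,N} = {W,NE,NW,E}
cl∖int = {W,NE,E}

int(A) = {NW}
cl(A)  = {W,NE,NW,E}
∂A     = {W,NE,E}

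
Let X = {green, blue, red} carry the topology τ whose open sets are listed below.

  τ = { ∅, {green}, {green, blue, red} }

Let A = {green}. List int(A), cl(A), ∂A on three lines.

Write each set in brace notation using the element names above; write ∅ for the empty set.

U open, U⊆A: ∅, {green}. int(A) = ⋃ = {green}
X∖A={blue, red}, int(X∖A)=∅, hence cl(A)={green, blue, red}
∂A: remove int from cl → {blue, red}

int(A) = {green}
cl(A)  = {green, blue, red}
∂A     = {blue, red}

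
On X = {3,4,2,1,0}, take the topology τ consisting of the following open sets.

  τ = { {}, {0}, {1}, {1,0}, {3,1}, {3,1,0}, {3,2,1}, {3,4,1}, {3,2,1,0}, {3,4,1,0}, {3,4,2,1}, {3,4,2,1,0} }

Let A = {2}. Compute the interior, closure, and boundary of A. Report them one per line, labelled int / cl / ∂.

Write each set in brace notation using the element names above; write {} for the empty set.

int(A) = {}
cl(A)  = {2}
∂A     = {2}

open subsets of A: {}; so int(A) = {}
closure: X∖int(X∖A) = X∖{3,4,1,0} = {2}
∂A = {2} minus {} = {2}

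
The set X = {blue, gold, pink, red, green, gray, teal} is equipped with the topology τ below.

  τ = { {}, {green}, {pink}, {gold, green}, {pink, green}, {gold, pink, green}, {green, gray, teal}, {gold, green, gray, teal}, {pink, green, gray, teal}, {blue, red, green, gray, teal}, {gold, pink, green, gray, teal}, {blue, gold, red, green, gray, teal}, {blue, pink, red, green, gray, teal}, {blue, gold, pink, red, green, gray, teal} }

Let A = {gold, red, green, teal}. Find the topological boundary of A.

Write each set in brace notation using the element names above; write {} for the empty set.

{blue, red, gray, teal}

opens ⊆ A: {}, {green}, {gold, green}; union → int = {gold, green}
complement {blue, pink, gray}; its interior {pink}; cl(A) = X∖{pink} = {blue, gold, red, green, gray, teal}
boundary = {blue, gold, red, green, gray, teal} ∖ {gold, green} = {blue, red, gray, teal}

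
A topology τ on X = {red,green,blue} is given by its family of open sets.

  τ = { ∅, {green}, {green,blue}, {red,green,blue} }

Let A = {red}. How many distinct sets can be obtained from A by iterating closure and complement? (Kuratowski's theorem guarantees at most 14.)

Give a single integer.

4

complement {green,blue}; its interior {green,blue}; cl(A) = X∖{green,blue} = {red}
With k = closure, c = complement:
  1. A     = {red}
  2. cA    = {green,blue}
  3. kcA   = {red,green,blue}
  4. ckcA  = ∅
k, c of each give nothing new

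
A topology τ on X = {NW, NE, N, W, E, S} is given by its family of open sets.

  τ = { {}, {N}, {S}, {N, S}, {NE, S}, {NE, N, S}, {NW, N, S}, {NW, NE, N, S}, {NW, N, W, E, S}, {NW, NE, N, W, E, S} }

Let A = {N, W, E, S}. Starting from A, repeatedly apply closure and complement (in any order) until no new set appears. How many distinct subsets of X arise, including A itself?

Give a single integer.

6

complement {NW, NE}; its interior {}; cl(A) = X∖{} = {NW, NE, N, W, E, S}
With k = closure, c = complement:
  1. A     = {N, W, E, S}
  2. kA    = {NW, NE, N, W, E, S}
  3. cA    = {NW, NE}
  4. ckA   = {}
  5. kcA   = {NW, NE, W, E}
  6. ckcA  = {N, S}
k, c of each give nothing new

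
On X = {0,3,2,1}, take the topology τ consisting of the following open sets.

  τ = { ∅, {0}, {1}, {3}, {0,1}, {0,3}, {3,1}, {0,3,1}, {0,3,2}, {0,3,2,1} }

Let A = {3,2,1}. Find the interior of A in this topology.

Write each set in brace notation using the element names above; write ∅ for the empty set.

{3,1}

opens ⊆ A: ∅, {3}, {1}, {3,1}; union → int = {3,1}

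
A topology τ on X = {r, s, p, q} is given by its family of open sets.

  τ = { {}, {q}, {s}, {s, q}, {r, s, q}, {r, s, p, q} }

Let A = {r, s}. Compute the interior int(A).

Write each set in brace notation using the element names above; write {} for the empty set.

opens ⊆ A: {}, {s}; union → int = {s}

{s}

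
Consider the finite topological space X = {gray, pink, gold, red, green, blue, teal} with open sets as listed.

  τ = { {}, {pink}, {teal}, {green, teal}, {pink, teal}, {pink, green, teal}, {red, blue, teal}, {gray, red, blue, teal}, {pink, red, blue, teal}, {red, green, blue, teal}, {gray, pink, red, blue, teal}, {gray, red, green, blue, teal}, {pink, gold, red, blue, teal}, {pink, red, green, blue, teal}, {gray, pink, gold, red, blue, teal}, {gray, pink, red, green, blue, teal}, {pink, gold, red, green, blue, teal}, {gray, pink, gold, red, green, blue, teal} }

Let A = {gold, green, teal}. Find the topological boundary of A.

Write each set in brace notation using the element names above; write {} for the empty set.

{gray, gold, red, blue}

opens ⊆ A: {}, {teal}, {green, teal}; union → int = {green, teal}
complement {gray, pink, red, blue}; its interior {pink}; cl(A) = X∖{pink} = {gray, gold, red, green, blue, teal}
boundary = {gray, gold, red, green, blue, teal} ∖ {green, teal} = {gray, gold, red, blue}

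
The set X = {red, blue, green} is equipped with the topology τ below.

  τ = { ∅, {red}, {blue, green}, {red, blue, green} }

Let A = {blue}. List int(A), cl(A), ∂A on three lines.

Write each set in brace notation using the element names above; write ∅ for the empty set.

int(A) = ∅
cl(A)  = {blue, green}
∂A     = {blue, green}

interior: largest open inside A is ∅ (from ∅)
cl via duality: int({red, green}) = {red}, so X∖{red} = {blue, green}
cl∖int = {blue, green}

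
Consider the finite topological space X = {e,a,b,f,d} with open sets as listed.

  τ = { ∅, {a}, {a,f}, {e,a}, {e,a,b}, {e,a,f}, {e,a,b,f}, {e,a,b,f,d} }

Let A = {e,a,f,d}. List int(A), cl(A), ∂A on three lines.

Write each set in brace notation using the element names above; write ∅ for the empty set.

int(A) = {e,a,f}
cl(A)  = {e,a,b,f,d}
∂A     = {b,d}

U open, U⊆A: ∅, {a}, {a,f}, {e,a}, {e,a,f}. int(A) = ⋃ = {e,a,f}
X∖A={b}, int(X∖A)=∅, hence cl(A)={e,a,b,f,d}
∂A: remove int from cl → {b,d}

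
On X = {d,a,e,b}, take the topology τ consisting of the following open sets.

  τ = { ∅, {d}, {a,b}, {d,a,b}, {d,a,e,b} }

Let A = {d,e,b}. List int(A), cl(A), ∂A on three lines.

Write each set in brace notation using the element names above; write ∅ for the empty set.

int(A) = {d}
cl(A)  = {d,a,e,b}
∂A     = {a,e,b}

interior: largest open inside A is {d} (from ∅, {d})
cl via duality: int({a}) = ∅, so X∖∅ = {d,a,e,b}
cl∖int = {a,e,b}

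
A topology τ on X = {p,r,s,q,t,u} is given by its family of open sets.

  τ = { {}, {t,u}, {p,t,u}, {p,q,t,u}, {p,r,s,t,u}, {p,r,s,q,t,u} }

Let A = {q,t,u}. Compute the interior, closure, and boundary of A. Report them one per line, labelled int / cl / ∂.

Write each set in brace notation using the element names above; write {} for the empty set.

opens ⊆ A: {}, {t,u}; union → int = {t,u}
complement {p,r,s}; its interior {}; cl(A) = X∖{} = {p,r,s,q,t,u}
boundary = {p,r,s,q,t,u} ∖ {t,u} = {p,r,s,q}

int(A) = {t,u}
cl(A)  = {p,r,s,q,t,u}
∂A     = {p,r,s,q}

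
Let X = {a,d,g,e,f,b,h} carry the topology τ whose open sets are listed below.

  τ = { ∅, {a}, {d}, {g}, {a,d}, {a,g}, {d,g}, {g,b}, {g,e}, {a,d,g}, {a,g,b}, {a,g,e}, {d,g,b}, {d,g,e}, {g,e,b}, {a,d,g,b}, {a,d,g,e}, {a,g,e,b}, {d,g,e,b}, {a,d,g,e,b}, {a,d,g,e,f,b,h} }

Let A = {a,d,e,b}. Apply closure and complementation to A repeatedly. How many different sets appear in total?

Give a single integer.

8

closure: X∖int(X∖A) = X∖{g} = {a,d,e,f,b,h}
Let k=closure and c=complement:
  1. A     = {a,d,e,b}
  2. kA    = {a,d,e,f,b,h}
  3. cA    = {g,f,h}
  4. ckA   = {g}
  5. kcA   = {g,e,f,b,h}
  6. ckcA  = {a,d}
  7. kckcA = {a,d,f,h}
  8. ckckcA = {g,e,b}
— saturated at 8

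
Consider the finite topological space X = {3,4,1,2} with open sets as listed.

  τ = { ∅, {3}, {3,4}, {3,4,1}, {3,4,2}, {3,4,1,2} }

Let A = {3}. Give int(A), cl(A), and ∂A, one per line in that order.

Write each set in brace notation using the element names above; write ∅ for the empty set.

int(A) = {3}
cl(A)  = {3,4,1,2}
∂A     = {4,1,2}

U open, U⊆A: ∅, {3}. int(A) = ⋃ = {3}
X∖A={4,1,2}, int(X∖A)=∅, hence cl(A)={3,4,1,2}
∂A: remove int from cl → {4,1,2}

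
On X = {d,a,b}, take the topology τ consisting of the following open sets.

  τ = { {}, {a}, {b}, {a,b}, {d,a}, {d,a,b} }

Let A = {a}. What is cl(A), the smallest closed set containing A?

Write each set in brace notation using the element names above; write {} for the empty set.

X∖A={d,b}, int(X∖A)={b}, hence cl(A)={d,a}

{d,a}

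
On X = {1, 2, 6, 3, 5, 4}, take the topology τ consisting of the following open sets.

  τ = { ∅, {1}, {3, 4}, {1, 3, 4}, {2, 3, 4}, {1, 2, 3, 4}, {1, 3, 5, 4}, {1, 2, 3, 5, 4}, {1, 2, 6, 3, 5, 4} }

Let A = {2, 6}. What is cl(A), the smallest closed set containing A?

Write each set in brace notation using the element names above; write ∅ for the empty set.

{2, 6}

closure: X∖int(X∖A) = X∖{1, 3, 5, 4} = {2, 6}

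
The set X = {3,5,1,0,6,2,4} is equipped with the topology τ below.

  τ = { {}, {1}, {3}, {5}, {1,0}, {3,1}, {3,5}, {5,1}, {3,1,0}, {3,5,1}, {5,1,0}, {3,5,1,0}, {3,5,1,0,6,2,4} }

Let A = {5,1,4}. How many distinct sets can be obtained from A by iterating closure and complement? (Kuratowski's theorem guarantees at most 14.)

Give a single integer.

8

X∖A={3,0,6,2}, int(X∖A)={3}, hence cl(A)={5,1,0,6,2,4}
Orbit (k=closure, c=complement):
  1. A     = {5,1,4}
  2. kA    = {5,1,0,6,2,4}
  3. cA    = {3,0,6,2}
  4. ckA   = {3}
  5. kcA   = {3,0,6,2,4}
  6. kckA  = {3,6,2,4}
  7. ckcA  = {5,1}
  8. ckckA = {5,1,0}
(closed under both — stop)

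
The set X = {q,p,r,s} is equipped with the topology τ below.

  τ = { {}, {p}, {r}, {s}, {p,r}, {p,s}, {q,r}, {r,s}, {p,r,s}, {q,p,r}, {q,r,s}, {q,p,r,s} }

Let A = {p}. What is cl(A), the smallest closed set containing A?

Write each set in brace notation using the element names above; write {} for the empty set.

X∖A={q,r,s}, int(X∖A)={q,r,s}, hence cl(A)={p}

{p}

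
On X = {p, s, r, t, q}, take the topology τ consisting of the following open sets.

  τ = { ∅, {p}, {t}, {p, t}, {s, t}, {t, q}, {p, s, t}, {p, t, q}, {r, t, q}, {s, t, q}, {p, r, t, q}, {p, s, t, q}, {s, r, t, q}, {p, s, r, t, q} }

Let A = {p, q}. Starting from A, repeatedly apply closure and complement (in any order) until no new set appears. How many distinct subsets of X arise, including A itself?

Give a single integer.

cl via duality: int({s, r, t}) = {s, t}, so X∖{s, t} = {p, r, q}
Write k for closure, c for complement:
  1. A     = {p, q}
  2. kA    = {p, r, q}
  3. cA    = {s, r, t}
  4. ckA   = {s, t}
  5. kcA   = {s, r, t, q}
  6. ckcA  = {p}
applying k or c yields no new set

6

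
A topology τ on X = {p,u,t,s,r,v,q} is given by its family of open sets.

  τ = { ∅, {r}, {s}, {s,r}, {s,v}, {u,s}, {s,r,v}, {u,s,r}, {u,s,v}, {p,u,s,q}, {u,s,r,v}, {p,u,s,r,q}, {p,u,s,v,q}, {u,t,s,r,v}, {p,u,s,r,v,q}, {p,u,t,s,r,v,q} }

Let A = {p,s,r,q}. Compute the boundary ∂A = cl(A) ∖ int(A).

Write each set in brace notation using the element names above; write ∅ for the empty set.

interior: largest open inside A is {s,r} (from ∅, {r}, {s}, {s,r})
cl via duality: int({u,t,v}) = ∅, so X∖∅ = {p,u,t,s,r,v,q}
cl∖int = {p,u,t,v,q}

{p,u,t,v,q}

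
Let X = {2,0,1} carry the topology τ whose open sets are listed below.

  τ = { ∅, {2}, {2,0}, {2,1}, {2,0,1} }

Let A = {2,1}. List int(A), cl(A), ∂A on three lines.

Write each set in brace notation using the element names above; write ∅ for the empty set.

opens ⊆ A: ∅, {2}, {2,1}; union → int = {2,1}
complement {0}; its interior ∅; cl(A) = X∖∅ = {2,0,1}
boundary = {2,0,1} ∖ {2,1} = {0}

int(A) = {2,1}
cl(A)  = {2,0,1}
∂A     = {0}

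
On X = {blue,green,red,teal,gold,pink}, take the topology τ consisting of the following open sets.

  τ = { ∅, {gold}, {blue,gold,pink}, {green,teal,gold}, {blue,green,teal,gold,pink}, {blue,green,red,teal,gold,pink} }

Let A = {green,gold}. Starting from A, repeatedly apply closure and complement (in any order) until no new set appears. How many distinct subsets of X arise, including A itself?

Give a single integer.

6

X∖A={blue,red,teal,pink}, int(X∖A)=∅, hence cl(A)={blue,green,red,teal,gold,pink}
Orbit (k=closure, c=complement):
  1. A     = {green,gold}
  2. kA    = {blue,green,red,teal,gold,pink}
  3. cA    = {blue,red,teal,pink}
  4. ckA   = ∅
  5. kcA   = {blue,green,red,teal,pink}
  6. ckcA  = {gold}
(closed under both — stop)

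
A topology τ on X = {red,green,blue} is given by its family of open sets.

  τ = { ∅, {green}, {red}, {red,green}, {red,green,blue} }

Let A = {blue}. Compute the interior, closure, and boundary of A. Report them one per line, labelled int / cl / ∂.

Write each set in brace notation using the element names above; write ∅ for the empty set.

interior: largest open inside A is ∅ (from ∅)
cl via duality: int({red,green}) = {red,green}, so X∖{red,green} = {blue}
cl∖int = {blue}

int(A) = ∅
cl(A)  = {blue}
∂A     = {blue}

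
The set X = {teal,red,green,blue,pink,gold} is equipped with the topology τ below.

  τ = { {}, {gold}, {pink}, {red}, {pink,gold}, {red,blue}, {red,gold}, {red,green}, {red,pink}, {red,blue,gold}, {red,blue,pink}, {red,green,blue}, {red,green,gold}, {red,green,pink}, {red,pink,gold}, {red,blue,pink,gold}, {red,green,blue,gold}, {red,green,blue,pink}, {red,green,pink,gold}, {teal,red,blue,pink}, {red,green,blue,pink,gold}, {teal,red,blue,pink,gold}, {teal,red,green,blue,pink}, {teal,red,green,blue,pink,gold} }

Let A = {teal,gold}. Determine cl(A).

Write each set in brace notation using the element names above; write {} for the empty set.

closure: X∖int(X∖A) = X∖{red,green,blue,pink} = {teal,gold}

{teal,gold}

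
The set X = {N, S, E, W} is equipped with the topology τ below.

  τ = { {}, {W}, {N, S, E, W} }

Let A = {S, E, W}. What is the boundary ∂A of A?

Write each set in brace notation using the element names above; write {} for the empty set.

U open, U⊆A: {}, {W}. int(A) = ⋃ = {W}
X∖A={N}, int(X∖A)={}, hence cl(A)={N, S, E, W}
∂A: remove int from cl → {N, S, E}

{N, S, E}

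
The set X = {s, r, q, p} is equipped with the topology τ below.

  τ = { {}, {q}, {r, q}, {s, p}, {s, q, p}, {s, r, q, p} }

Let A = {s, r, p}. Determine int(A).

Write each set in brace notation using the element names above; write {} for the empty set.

U open, U⊆A: {}, {s, p}. int(A) = ⋃ = {s, p}

{s, p}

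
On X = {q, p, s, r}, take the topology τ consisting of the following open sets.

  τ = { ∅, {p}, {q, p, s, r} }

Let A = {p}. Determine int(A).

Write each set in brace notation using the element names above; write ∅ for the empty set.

{p}

opens ⊆ A: ∅, {p}; union → int = {p}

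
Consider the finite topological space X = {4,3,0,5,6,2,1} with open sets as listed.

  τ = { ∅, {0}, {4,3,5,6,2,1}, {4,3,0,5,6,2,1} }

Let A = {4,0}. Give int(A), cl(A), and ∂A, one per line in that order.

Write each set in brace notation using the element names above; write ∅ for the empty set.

int(A) = {0}
cl(A)  = {4,3,0,5,6,2,1}
∂A     = {4,3,5,6,2,1}

open subsets of A: ∅, {0}; so int(A) = {0}
closure: X∖int(X∖A) = X∖∅ = {4,3,0,5,6,2,1}
∂A = {4,3,0,5,6,2,1} minus {0} = {4,3,5,6,2,1}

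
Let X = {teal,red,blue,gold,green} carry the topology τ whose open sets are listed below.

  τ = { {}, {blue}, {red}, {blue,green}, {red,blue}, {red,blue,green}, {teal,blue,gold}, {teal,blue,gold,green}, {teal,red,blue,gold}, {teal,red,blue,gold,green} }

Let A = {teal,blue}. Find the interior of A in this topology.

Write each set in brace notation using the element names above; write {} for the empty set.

U open, U⊆A: {}, {blue}. int(A) = ⋃ = {blue}

{blue}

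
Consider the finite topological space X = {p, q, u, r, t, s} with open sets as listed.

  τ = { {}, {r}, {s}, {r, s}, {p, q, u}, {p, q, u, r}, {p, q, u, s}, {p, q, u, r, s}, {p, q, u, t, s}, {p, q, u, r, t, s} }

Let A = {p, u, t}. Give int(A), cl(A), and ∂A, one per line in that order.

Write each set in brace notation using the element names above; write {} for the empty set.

int(A) = {}
cl(A)  = {p, q, u, t}
∂A     = {p, q, u, t}

U open, U⊆A: {}. int(A) = ⋃ = {}
X∖A={q, r, s}, int(X∖A)={r, s}, hence cl(A)={p, q, u, t}
∂A: remove int from cl → {p, q, u, t}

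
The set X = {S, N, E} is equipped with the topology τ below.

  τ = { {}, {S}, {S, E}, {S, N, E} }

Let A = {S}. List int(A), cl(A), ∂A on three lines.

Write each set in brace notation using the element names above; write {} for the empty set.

int(A) = {S}
cl(A)  = {S, N, E}
∂A     = {N, E}

opens ⊆ A: {}, {S}; union → int = {S}
complement {N, E}; its interior {}; cl(A) = X∖{} = {S, N, E}
boundary = {S, N, E} ∖ {S} = {N, E}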